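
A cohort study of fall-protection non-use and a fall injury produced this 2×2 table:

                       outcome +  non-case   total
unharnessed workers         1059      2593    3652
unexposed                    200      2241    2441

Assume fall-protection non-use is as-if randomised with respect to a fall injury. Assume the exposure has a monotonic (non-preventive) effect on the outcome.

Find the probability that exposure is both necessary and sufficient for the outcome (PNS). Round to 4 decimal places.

p₁ = P(outcome | exposed) = 1059/3652 = 0.28998
p₀ = P(outcome | unexposed) = 200/2441 = 0.081934
Under exogeneity and monotonicity, PNS = p₁ − p₀.
PNS = 0.28998 − 0.081934 = 0.20804

PNS ≈ 0.2080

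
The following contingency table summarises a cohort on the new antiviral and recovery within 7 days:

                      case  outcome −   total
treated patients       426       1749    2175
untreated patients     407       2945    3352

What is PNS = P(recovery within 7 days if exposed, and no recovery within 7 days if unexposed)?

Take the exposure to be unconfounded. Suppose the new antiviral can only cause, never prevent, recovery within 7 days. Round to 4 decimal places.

PNS ≈ 0.0744

p₁ = P(outcome | exposed) = 426/2175 = 0.19586
p₀ = P(outcome | unexposed) = 407/3352 = 0.12142
Under exogeneity and monotonicity, PNS = p₁ − p₀.
PNS = 0.19586 − 0.12142 = 0.074442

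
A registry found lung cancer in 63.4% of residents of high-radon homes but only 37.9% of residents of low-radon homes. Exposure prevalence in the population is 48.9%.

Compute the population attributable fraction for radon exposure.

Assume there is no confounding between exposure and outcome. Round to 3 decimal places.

p₁ = 0.634, p₀ = 0.379.
Overall risk P(Y=1) = π·p₁ + (1−π)·p₀ = 0.489×0.634 + 0.511×0.379 = 0.5037.
Under exogeneity, PAF = [P(Y=1) − p₀] / P(Y=1).
PAF = (0.5037 − 0.379) / 0.5037 ≈ 0.2476

PAF ≈ 0.248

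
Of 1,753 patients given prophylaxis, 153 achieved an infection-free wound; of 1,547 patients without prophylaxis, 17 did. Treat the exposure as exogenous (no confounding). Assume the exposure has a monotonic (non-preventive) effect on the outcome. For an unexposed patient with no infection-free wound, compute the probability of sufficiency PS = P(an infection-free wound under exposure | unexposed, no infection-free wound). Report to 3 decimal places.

PS ≈ 0.077

p₁ = P(outcome | exposed) = 153/1753 = 0.087279
p₀ = P(outcome | unexposed) = 17/1547 = 0.010989
Under exogeneity and monotonicity, PS = (p₁ − p₀) / (1 − p₀).
PS = (0.087279 − 0.010989) / (1 − 0.010989) = 0.07629 / 0.98901 ≈ 0.0771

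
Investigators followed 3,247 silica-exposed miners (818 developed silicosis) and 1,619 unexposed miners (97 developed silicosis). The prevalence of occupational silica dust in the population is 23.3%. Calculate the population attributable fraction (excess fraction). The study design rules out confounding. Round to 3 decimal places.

PAF ≈ 0.427

p₁ = P(outcome | exposed) = 818/3247 = 0.25192
p₀ = P(outcome | unexposed) = 97/1619 = 0.059914
Overall risk P(Y=1) = π·p₁ + (1−π)·p₀ = 0.233×0.25192 + 0.767×0.059914 = 0.10465.
Under exogeneity, PAF = [P(Y=1) − p₀] / P(Y=1).
PAF = (0.10465 − 0.059914) / 0.10465 ≈ 0.4275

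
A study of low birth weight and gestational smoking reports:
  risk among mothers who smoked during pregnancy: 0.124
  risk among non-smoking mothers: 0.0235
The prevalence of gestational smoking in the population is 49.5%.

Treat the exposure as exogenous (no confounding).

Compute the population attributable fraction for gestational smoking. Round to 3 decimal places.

Let p₁ = 0.124, p₀ = 0.0235.
Overall risk P(Y=1) = π·p₁ + (1−π)·p₀ = 0.495×0.124 + 0.505×0.0235 = 0.073247.
Under exogeneity, PAF = [P(Y=1) − p₀] / P(Y=1).
PAF = (0.073247 − 0.0235) / 0.073247 ≈ 0.6792

PAF ≈ 0.679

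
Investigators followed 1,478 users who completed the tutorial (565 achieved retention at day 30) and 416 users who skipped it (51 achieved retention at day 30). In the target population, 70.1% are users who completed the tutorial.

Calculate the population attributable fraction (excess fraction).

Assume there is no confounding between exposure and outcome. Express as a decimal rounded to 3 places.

p₁ = P(outcome | exposed) = 565/1478 = 0.38227
p₀ = P(outcome | unexposed) = 51/416 = 0.1226
Overall risk P(Y=1) = π·p₁ + (1−π)·p₀ = 0.701×0.38227 + 0.299×0.1226 = 0.30463.
Under exogeneity, PAF = [P(Y=1) − p₀] / P(Y=1).
PAF = (0.30463 − 0.1226) / 0.30463 ≈ 0.5976

PAF ≈ 0.598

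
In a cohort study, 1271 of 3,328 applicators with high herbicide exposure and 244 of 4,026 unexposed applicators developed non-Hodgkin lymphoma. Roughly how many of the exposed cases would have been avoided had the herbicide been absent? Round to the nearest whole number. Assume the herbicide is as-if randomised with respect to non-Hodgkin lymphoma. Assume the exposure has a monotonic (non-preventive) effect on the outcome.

about 1069 cases

p₁ = P(outcome | exposed) = 1271/3328 = 0.38191
p₀ = P(outcome | unexposed) = 244/4026 = 0.060606
PN = (p₁ − p₀)/p₁ = (0.38191 − 0.060606) / 0.38191 ≈ 0.84131.
Attributable cases ≈ PN × (exposed cases) = 0.84131 × 1271 ≈ 1069.30.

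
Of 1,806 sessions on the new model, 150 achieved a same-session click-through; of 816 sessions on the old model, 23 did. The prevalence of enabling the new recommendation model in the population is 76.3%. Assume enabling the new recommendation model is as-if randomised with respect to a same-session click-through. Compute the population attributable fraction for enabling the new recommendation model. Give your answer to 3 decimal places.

PAF ≈ 0.598

p₁ = P(outcome | exposed) = 150/1806 = 0.083056
p₀ = P(outcome | unexposed) = 23/816 = 0.028186
Overall risk P(Y=1) = π·p₁ + (1−π)·p₀ = 0.763×0.083056 + 0.237×0.028186 = 0.070052.
Under exogeneity, PAF = [P(Y=1) − p₀] / P(Y=1).
PAF = (0.070052 − 0.028186) / 0.070052 ≈ 0.5976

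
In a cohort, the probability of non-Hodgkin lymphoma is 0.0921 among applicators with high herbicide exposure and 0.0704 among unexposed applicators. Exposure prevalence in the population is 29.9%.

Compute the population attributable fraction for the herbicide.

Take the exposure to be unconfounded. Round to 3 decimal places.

PAF ≈ 0.084

Let p₁ = 0.0921, p₀ = 0.0704.
Overall risk P(Y=1) = π·p₁ + (1−π)·p₀ = 0.299×0.0921 + 0.701×0.0704 = 0.076888.
Under exogeneity, PAF = [P(Y=1) − p₀] / P(Y=1).
PAF = (0.076888 − 0.0704) / 0.076888 ≈ 0.0844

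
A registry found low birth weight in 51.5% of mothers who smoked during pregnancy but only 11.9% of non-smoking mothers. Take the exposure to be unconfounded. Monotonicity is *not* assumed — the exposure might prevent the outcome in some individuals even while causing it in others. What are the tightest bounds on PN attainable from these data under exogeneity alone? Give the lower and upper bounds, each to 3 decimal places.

p₁ = 0.515, p₀ = 0.119.
Under exogeneity alone the bounds on PN are max{0,(p₁−p₀)/p₁} ≤ PN ≤ min{1,(1−p₀)/p₁}.
  lower = (p₁ − p₀)/p₁ = 0.396 / 0.515 ≈ 0.7689
  upper = min{1, (1 − p₀)/p₁} = 0.881 / 0.515 ≈ 1.7107 → capped at 1

0.769 ≤ PN ≤ 1.000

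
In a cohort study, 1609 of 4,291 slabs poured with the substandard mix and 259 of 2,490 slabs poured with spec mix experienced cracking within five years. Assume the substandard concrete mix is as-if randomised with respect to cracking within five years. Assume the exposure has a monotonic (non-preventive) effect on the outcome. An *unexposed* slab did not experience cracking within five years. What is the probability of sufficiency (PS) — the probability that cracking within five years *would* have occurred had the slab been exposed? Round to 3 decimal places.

p₁ = P(outcome | exposed) = 1609/4291 = 0.37497
p₀ = P(outcome | unexposed) = 259/2490 = 0.10402
Under exogeneity and monotonicity, PS = (p₁ − p₀) / (1 − p₀).
PS = (0.37497 − 0.10402) / (1 − 0.10402) = 0.27095 / 0.89598 ≈ 0.3024

PS ≈ 0.302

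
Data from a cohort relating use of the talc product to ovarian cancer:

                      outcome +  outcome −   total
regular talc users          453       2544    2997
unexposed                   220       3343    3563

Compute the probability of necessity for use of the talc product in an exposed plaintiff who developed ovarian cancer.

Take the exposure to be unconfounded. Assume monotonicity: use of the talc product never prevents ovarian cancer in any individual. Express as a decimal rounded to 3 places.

PN ≈ 0.591

p₁ = P(outcome | exposed) = 453/2997 = 0.15115
p₀ = P(outcome | unexposed) = 220/3563 = 0.061746
Under exogeneity and monotonicity, PN = (p₁ − p₀) / p₁.
PN = (0.15115 − 0.061746) / 0.15115 = 0.089405 / 0.15115 ≈ 0.5915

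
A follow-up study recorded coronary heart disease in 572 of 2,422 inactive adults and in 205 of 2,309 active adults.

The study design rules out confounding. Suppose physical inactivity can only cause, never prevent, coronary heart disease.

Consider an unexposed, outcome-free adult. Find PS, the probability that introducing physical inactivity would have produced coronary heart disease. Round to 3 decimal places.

PS ≈ 0.162

p₁ = P(outcome | exposed) = 572/2422 = 0.23617
p₀ = P(outcome | unexposed) = 205/2309 = 0.088783
Under exogeneity and monotonicity, PS = (p₁ − p₀) / (1 − p₀).
PS = (0.23617 − 0.088783) / (1 − 0.088783) = 0.14739 / 0.91122 ≈ 0.1617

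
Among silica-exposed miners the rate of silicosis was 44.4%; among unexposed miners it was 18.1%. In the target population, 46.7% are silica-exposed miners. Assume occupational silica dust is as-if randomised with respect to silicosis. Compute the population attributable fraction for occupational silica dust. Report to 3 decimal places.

p₁ = 0.444, p₀ = 0.181.
Overall risk P(Y=1) = π·p₁ + (1−π)·p₀ = 0.467×0.444 + 0.533×0.181 = 0.30382.
Under exogeneity, PAF = [P(Y=1) − p₀] / P(Y=1).
PAF = (0.30382 − 0.181) / 0.30382 ≈ 0.4043

PAF ≈ 0.404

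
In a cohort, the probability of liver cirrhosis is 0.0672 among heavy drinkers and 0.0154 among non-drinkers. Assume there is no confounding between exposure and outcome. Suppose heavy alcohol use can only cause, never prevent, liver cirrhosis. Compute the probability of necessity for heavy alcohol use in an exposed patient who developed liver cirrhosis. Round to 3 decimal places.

PN ≈ 0.771

Let p₁ = 0.0672, p₀ = 0.0154.
Under exogeneity and monotonicity, PN = (p₁ − p₀) / p₁.
PN = (0.0672 − 0.0154) / 0.0672 = 0.0518 / 0.0672 ≈ 0.7708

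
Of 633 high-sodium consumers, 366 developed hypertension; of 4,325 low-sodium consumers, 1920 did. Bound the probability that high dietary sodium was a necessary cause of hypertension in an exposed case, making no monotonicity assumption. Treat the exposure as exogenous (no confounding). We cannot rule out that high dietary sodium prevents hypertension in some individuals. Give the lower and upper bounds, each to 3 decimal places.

0.232 ≤ PN ≤ 0.962

p₁ = P(outcome | exposed) = 366/633 = 0.5782
p₀ = P(outcome | unexposed) = 1920/4325 = 0.44393
Under exogeneity alone the bounds on PN are max{0,(p₁−p₀)/p₁} ≤ PN ≤ min{1,(1−p₀)/p₁}.
  lower = (p₁ − p₀)/p₁ = 0.13427 / 0.5782 ≈ 0.2322
  upper = min{1, (1 − p₀)/p₁} = 0.55607 / 0.5782 ≈ 0.9617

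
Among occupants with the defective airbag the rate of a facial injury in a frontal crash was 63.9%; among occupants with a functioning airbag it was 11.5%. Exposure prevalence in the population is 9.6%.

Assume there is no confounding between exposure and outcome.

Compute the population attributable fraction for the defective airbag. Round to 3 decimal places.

p₁ = 0.639, p₀ = 0.115.
Overall risk P(Y=1) = π·p₁ + (1−π)·p₀ = 0.096×0.639 + 0.904×0.115 = 0.1653.
Under exogeneity, PAF = [P(Y=1) − p₀] / P(Y=1).
PAF = (0.1653 − 0.115) / 0.1653 ≈ 0.3043

PAF ≈ 0.304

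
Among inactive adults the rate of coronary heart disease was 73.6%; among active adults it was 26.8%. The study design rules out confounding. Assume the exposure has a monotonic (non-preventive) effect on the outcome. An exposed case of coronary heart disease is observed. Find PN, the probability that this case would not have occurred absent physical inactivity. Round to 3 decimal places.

PN ≈ 0.636

p₁ = 0.736, p₀ = 0.268.
Under exogeneity and monotonicity, PN = (p₁ − p₀) / p₁.
PN = (0.736 − 0.268) / 0.736 = 0.468 / 0.736 ≈ 0.6359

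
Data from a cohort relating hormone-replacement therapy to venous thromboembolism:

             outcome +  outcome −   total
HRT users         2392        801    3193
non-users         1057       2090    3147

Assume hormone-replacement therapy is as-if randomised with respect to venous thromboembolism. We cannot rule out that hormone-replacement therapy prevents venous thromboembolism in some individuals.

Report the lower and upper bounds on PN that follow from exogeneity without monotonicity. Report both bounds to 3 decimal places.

p₁ = P(outcome | exposed) = 2392/3193 = 0.74914
p₀ = P(outcome | unexposed) = 1057/3147 = 0.33588
Under exogeneity alone the bounds on PN are max{0,(p₁−p₀)/p₁} ≤ PN ≤ min{1,(1−p₀)/p₁}.
  lower = (p₁ − p₀)/p₁ = 0.41326 / 0.74914 ≈ 0.5517
  upper = min{1, (1 − p₀)/p₁} = 0.66412 / 0.74914 ≈ 0.8865

0.552 ≤ PN ≤ 0.887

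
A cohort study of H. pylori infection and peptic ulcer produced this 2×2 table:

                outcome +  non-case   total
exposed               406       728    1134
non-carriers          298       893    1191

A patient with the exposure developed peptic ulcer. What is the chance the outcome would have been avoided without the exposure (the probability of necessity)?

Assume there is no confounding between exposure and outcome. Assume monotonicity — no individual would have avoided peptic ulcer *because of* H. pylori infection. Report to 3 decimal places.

p₁ = P(outcome | exposed) = 406/1134 = 0.35802
p₀ = P(outcome | unexposed) = 298/1191 = 0.25021
Under exogeneity and monotonicity, PN = (p₁ − p₀) / p₁.
PN = (0.35802 − 0.25021) / 0.35802 = 0.10781 / 0.35802 ≈ 0.3011

PN ≈ 0.301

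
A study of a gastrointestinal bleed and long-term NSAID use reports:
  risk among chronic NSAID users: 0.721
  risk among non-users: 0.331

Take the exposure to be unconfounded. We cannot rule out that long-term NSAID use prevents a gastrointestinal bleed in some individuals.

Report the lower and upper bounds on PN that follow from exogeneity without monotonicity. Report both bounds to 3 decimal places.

Let p₁ = 0.721, p₀ = 0.331.
Under exogeneity alone the bounds on PN are max{0,(p₁−p₀)/p₁} ≤ PN ≤ min{1,(1−p₀)/p₁}.
  lower = (p₁ − p₀)/p₁ = 0.39 / 0.721 ≈ 0.5409
  upper = min{1, (1 − p₀)/p₁} = 0.669 / 0.721 ≈ 0.9279

0.541 ≤ PN ≤ 0.928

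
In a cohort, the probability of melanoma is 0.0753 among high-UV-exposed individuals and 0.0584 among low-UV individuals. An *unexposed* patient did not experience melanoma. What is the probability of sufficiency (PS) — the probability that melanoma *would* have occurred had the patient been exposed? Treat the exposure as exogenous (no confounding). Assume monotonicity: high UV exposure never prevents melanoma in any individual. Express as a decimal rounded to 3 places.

Let p₁ = 0.0753, p₀ = 0.0584.
Under exogeneity and monotonicity, PS = (p₁ − p₀) / (1 − p₀).
PS = (0.0753 − 0.0584) / (1 − 0.0584) = 0.0169 / 0.9416 ≈ 0.0179

PS ≈ 0.018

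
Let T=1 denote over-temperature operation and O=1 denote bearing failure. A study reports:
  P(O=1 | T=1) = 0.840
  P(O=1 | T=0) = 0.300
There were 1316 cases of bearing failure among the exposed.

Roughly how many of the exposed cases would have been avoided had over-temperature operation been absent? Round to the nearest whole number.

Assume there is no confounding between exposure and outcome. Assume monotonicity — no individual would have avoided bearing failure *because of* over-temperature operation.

about 846 cases

Let p₁ = 0.84, p₀ = 0.3.
PN = (p₁ − p₀)/p₁ = (0.84 − 0.3) / 0.84 ≈ 0.64286.
Attributable cases ≈ PN × (exposed cases) = 0.64286 × 1316 ≈ 846.00.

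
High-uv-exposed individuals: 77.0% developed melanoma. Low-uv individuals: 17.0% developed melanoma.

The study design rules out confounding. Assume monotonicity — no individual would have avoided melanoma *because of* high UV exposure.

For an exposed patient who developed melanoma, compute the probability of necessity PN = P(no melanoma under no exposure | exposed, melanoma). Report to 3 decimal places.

p₁ = 0.77, p₀ = 0.17.
Under exogeneity and monotonicity, PN = (p₁ − p₀) / p₁.
PN = (0.77 − 0.17) / 0.77 = 0.6 / 0.77 ≈ 0.7792

PN ≈ 0.779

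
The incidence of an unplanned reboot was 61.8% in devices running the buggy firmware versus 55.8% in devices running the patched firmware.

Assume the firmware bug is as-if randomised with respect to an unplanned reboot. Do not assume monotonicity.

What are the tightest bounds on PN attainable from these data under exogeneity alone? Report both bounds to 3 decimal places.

0.097 ≤ PN ≤ 0.715

p₁ = 0.618, p₀ = 0.558.
Under exogeneity alone the bounds on PN are max{0,(p₁−p₀)/p₁} ≤ PN ≤ min{1,(1−p₀)/p₁}.
  lower = (p₁ − p₀)/p₁ = 0.06 / 0.618 ≈ 0.0971
  upper = min{1, (1 − p₀)/p₁} = 0.442 / 0.618 ≈ 0.7152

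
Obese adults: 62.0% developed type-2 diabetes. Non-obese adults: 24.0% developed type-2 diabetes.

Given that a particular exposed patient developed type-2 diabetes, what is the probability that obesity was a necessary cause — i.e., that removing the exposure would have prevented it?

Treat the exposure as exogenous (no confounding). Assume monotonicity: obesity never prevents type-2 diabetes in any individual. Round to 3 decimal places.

PN ≈ 0.613

p₁ = 0.62, p₀ = 0.24.
Under exogeneity and monotonicity, PN = (p₁ − p₀) / p₁.
PN = (0.62 − 0.24) / 0.62 = 0.38 / 0.62 ≈ 0.6129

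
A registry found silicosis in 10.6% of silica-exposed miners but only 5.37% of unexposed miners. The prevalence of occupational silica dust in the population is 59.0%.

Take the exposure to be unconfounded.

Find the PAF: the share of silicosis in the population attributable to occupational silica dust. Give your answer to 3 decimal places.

PAF ≈ 0.365

p₁ = 0.106, p₀ = 0.0537.
Overall risk P(Y=1) = π·p₁ + (1−π)·p₀ = 0.59×0.106 + 0.41×0.0537 = 0.084557.
Under exogeneity, PAF = [P(Y=1) − p₀] / P(Y=1).
PAF = (0.084557 − 0.0537) / 0.084557 ≈ 0.3649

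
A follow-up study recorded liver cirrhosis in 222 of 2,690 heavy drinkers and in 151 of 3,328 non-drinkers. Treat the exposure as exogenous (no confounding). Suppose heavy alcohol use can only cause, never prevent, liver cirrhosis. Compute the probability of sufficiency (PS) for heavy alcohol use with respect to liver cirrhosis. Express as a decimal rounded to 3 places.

p₁ = P(outcome | exposed) = 222/2690 = 0.082528
p₀ = P(outcome | unexposed) = 151/3328 = 0.045373
Under exogeneity and monotonicity, PS = (p₁ − p₀) / (1 − p₀).
PS = (0.082528 − 0.045373) / (1 − 0.045373) = 0.037155 / 0.95463 ≈ 0.0389

PS ≈ 0.039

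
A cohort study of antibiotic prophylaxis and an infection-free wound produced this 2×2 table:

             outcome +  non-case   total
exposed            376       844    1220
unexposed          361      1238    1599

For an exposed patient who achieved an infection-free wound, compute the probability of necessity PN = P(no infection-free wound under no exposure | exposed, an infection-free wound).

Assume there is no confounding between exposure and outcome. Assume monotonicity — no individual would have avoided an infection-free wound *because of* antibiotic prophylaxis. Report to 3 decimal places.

p₁ = P(outcome | exposed) = 376/1220 = 0.3082
p₀ = P(outcome | unexposed) = 361/1599 = 0.22577
Under exogeneity and monotonicity, PN = (p₁ − p₀)/p₁.
PN = (0.3082 − 0.22577) / 0.3082 ≈ 0.2675

PN ≈ 0.267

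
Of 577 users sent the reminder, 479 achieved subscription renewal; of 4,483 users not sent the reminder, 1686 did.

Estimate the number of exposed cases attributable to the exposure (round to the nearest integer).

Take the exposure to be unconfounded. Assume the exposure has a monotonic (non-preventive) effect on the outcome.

p₁ = P(outcome | exposed) = 479/577 = 0.83016
p₀ = P(outcome | unexposed) = 1686/4483 = 0.37609
PN = (p₁ − p₀)/p₁ = (0.83016 − 0.37609) / 0.83016 ≈ 0.54697.
Attributable cases ≈ PN × (exposed cases) = 0.54697 × 479 ≈ 262.00.

about 262 cases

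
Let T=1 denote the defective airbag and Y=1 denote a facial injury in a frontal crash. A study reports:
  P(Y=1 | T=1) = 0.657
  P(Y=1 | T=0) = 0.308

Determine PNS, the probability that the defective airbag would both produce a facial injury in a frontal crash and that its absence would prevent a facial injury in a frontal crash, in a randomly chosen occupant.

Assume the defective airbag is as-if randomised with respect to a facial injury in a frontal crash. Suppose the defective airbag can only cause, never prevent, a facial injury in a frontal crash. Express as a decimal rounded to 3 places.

PNS ≈ 0.349

Let p₁ = 0.657, p₀ = 0.308.
Under exogeneity and monotonicity, PNS = p₁ − p₀.
PNS = 0.657 − 0.308 = 0.349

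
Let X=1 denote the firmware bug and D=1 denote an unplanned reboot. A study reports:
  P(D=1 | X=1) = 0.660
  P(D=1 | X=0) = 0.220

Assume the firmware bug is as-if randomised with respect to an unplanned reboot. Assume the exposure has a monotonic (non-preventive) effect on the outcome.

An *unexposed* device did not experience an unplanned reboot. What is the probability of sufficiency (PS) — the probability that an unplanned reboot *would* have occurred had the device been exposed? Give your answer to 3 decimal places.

Let p₁ = 0.66, p₀ = 0.22.
Under exogeneity and monotonicity, PS = (p₁ − p₀) / (1 − p₀).
PS = (0.66 − 0.22) / (1 − 0.22) = 0.44 / 0.78 ≈ 0.5641

PS ≈ 0.564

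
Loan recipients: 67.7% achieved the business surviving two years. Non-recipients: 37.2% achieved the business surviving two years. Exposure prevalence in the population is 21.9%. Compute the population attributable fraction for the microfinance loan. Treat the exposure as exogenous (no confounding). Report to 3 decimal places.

PAF ≈ 0.152

p₁ = 0.677, p₀ = 0.372.
Overall risk P(Y=1) = π·p₁ + (1−π)·p₀ = 0.219×0.677 + 0.781×0.372 = 0.4388.
Under exogeneity, PAF = [P(Y=1) − p₀] / P(Y=1).
PAF = (0.4388 − 0.372) / 0.4388 ≈ 0.1522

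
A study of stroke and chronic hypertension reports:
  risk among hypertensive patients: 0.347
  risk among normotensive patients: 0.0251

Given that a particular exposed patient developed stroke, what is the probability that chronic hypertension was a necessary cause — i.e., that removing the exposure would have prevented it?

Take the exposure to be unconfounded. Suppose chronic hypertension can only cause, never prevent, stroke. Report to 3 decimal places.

PN ≈ 0.928

Let p₁ = 0.347, p₀ = 0.0251.
Under exogeneity and monotonicity, PN = (p₁ − p₀) / p₁.
PN = (0.347 − 0.0251) / 0.347 = 0.3219 / 0.347 ≈ 0.9277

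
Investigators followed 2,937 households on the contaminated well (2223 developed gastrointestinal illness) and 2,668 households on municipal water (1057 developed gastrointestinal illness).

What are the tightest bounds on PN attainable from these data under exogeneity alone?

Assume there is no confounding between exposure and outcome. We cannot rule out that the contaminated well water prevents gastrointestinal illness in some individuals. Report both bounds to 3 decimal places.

p₁ = P(outcome | exposed) = 2223/2937 = 0.75689
p₀ = P(outcome | unexposed) = 1057/2668 = 0.39618
Under exogeneity alone the bounds on PN are max{0,(p₁−p₀)/p₁} ≤ PN ≤ min{1,(1−p₀)/p₁}.
  lower = (p₁ − p₀)/p₁ = 0.36072 / 0.75689 ≈ 0.4766
  upper = min{1, (1 − p₀)/p₁} = 0.60382 / 0.75689 ≈ 0.7978

0.477 ≤ PN ≤ 0.798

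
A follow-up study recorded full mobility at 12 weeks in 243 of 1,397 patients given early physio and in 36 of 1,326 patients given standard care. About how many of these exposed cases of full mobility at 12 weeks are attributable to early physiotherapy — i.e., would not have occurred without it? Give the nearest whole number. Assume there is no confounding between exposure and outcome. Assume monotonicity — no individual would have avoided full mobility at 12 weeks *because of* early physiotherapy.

p₁ = P(outcome | exposed) = 243/1397 = 0.17394
p₀ = P(outcome | unexposed) = 36/1326 = 0.027149
PN = (p₁ − p₀)/p₁ = (0.17394 − 0.027149) / 0.17394 ≈ 0.84392.
Attributable cases ≈ PN × (exposed cases) = 0.84392 × 243 ≈ 205.07.

about 205 cases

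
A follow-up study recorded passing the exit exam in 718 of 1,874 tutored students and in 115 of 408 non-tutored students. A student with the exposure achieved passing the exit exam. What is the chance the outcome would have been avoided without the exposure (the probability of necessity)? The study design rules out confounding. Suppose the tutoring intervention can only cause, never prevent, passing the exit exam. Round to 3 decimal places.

PN ≈ 0.264

p₁ = P(outcome | exposed) = 718/1874 = 0.38314
p₀ = P(outcome | unexposed) = 115/408 = 0.28186
Under exogeneity and monotonicity, PN = (p₁ − p₀) / p₁.
PN = (0.38314 − 0.28186) / 0.38314 = 0.10127 / 0.38314 ≈ 0.2643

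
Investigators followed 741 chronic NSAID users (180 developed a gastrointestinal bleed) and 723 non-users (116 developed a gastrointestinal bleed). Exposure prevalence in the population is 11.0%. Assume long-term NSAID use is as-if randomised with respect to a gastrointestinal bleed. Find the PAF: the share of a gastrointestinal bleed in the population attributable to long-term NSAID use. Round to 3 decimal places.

p₁ = P(outcome | exposed) = 180/741 = 0.24291
p₀ = P(outcome | unexposed) = 116/723 = 0.16044
Overall risk P(Y=1) = π·p₁ + (1−π)·p₀ = 0.11×0.24291 + 0.89×0.16044 = 0.16951.
Under exogeneity, PAF = [P(Y=1) − p₀] / P(Y=1).
PAF = (0.16951 − 0.16044) / 0.16951 ≈ 0.0535

PAF ≈ 0.054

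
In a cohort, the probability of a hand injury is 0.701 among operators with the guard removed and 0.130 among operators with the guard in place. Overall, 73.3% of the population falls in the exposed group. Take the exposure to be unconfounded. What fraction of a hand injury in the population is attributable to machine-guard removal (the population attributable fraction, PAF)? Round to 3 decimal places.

PAF ≈ 0.763

Let p₁ = 0.701, p₀ = 0.13.
Overall risk P(Y=1) = π·p₁ + (1−π)·p₀ = 0.733×0.701 + 0.267×0.13 = 0.54854.
Under exogeneity, PAF = [P(Y=1) − p₀] / P(Y=1).
PAF = (0.54854 − 0.13) / 0.54854 ≈ 0.7630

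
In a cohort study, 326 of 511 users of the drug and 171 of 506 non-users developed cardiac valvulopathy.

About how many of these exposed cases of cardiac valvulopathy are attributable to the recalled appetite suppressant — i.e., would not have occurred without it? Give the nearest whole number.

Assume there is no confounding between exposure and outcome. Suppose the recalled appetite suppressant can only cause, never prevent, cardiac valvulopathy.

about 153 cases

p₁ = P(outcome | exposed) = 326/511 = 0.63796
p₀ = P(outcome | unexposed) = 171/506 = 0.33794
PN = (p₁ − p₀)/p₁ = (0.63796 − 0.33794) / 0.63796 ≈ 0.47028.
Attributable cases ≈ PN × (exposed cases) = 0.47028 × 326 ≈ 153.31.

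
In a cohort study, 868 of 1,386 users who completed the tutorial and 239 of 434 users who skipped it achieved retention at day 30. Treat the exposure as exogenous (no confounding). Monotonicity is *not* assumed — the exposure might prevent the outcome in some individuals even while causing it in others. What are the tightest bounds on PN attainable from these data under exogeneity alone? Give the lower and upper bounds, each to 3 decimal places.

p₁ = P(outcome | exposed) = 868/1386 = 0.62626
p₀ = P(outcome | unexposed) = 239/434 = 0.55069
Under exogeneity alone the bounds on PN are max{0,(p₁−p₀)/p₁} ≤ PN ≤ min{1,(1−p₀)/p₁}.
  lower = (p₁ − p₀)/p₁ = 0.075571 / 0.62626 ≈ 0.1207
  upper = min{1, (1 − p₀)/p₁} = 0.44931 / 0.62626 ≈ 0.7174

0.121 ≤ PN ≤ 0.717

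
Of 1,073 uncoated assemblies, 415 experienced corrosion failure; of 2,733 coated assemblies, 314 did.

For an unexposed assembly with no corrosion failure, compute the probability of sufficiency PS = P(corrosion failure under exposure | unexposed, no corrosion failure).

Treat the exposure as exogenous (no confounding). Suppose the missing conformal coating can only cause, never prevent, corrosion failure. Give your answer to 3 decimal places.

p₁ = P(outcome | exposed) = 415/1073 = 0.38677
p₀ = P(outcome | unexposed) = 314/2733 = 0.11489
Under exogeneity and monotonicity, PS = (p₁ − p₀) / (1 − p₀).
PS = (0.38677 − 0.11489) / (1 − 0.11489) = 0.27187 / 0.88511 ≈ 0.3072

PS ≈ 0.307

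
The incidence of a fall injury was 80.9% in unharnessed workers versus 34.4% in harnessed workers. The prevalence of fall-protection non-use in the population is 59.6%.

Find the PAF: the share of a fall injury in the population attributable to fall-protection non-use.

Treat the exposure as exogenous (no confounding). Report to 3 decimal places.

PAF ≈ 0.446

p₁ = 0.809, p₀ = 0.344.
Overall risk P(Y=1) = π·p₁ + (1−π)·p₀ = 0.596×0.809 + 0.404×0.344 = 0.62114.
Under exogeneity, PAF = [P(Y=1) − p₀] / P(Y=1).
PAF = (0.62114 − 0.344) / 0.62114 ≈ 0.4462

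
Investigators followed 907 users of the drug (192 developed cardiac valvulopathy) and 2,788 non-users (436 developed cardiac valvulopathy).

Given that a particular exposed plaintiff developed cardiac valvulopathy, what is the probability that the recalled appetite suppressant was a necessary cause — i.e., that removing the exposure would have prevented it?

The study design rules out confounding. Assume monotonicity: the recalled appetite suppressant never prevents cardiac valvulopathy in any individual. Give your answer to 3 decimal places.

PN ≈ 0.261

p₁ = P(outcome | exposed) = 192/907 = 0.21169
p₀ = P(outcome | unexposed) = 436/2788 = 0.15638
Under exogeneity and monotonicity, PN = (p₁ − p₀) / p₁.
PN = (0.21169 − 0.15638) / 0.21169 = 0.055302 / 0.21169 ≈ 0.2612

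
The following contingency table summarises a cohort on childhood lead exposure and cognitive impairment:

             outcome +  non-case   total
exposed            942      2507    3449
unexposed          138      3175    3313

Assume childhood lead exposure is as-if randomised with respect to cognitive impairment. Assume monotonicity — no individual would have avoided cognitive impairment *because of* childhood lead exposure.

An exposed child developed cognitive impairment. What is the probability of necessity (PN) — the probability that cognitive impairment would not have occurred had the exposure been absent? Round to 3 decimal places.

p₁ = P(outcome | exposed) = 942/3449 = 0.27312
p₀ = P(outcome | unexposed) = 138/3313 = 0.041654
Under exogeneity and monotonicity, PN = (p₁ − p₀) / p₁.
PN = (0.27312 − 0.041654) / 0.27312 = 0.23147 / 0.27312 ≈ 0.8475

PN ≈ 0.847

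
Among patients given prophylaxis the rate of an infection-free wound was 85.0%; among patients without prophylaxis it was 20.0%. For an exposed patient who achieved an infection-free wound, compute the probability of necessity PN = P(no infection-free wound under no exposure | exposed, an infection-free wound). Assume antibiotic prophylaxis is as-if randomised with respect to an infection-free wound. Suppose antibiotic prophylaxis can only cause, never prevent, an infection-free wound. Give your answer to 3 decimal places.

p₁ = 0.85, p₀ = 0.2.
Under exogeneity and monotonicity, PN = (p₁ − p₀) / p₁.
PN = (0.85 − 0.2) / 0.85 = 0.65 / 0.85 ≈ 0.7647

PN ≈ 0.765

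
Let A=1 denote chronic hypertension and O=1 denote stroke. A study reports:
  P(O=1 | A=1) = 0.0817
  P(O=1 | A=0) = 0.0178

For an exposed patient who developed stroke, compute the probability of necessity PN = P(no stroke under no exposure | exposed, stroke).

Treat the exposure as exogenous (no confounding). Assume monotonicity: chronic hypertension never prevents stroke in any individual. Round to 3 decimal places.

PN ≈ 0.782

Let p₁ = 0.0817, p₀ = 0.0178.
Under exogeneity and monotonicity, PN = (p₁ − p₀) / p₁.
PN = (0.0817 − 0.0178) / 0.0817 = 0.0639 / 0.0817 ≈ 0.7821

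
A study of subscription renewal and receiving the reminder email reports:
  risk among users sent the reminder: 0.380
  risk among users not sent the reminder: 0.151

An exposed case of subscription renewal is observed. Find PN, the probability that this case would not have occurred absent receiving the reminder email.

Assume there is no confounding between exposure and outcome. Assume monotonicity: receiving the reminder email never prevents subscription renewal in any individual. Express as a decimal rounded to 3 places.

Let p₁ = 0.38, p₀ = 0.151.
Under exogeneity and monotonicity, PN = (p₁ − p₀) / p₁.
PN = (0.38 − 0.151) / 0.38 = 0.229 / 0.38 ≈ 0.6026

PN ≈ 0.603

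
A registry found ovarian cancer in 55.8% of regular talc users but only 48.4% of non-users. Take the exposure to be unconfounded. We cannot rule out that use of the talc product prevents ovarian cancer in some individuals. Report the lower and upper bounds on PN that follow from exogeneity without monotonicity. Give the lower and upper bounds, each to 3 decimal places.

p₁ = 0.558, p₀ = 0.484.
Under exogeneity alone the bounds on PN are max{0,(p₁−p₀)/p₁} ≤ PN ≤ min{1,(1−p₀)/p₁}.
  lower = (p₁ − p₀)/p₁ = 0.074 / 0.558 ≈ 0.1326
  upper = min{1, (1 − p₀)/p₁} = 0.516 / 0.558 ≈ 0.9247

0.133 ≤ PN ≤ 0.925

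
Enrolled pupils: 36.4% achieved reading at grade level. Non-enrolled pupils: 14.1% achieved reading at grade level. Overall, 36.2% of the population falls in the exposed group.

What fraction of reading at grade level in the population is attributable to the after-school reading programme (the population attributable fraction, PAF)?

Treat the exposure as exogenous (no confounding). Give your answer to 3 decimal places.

p₁ = 0.364, p₀ = 0.141.
Overall risk P(Y=1) = π·p₁ + (1−π)·p₀ = 0.362×0.364 + 0.638×0.141 = 0.22173.
Under exogeneity, PAF = [P(Y=1) − p₀] / P(Y=1).
PAF = (0.22173 − 0.141) / 0.22173 ≈ 0.3641

PAF ≈ 0.364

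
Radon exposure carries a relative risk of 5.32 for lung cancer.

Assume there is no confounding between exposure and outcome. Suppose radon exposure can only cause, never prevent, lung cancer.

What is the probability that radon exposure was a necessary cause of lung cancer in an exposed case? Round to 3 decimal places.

PN ≈ 0.812

Under exogeneity and monotonicity, PN = (RR − 1) / RR = 1 − 1/RR.
PN = (5.32 − 1) / 5.32 = 4.32 / 5.32 ≈ 0.8120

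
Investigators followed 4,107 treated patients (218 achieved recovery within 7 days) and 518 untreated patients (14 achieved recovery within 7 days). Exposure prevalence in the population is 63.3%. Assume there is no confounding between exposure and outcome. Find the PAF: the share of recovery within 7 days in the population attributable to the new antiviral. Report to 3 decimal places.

p₁ = P(outcome | exposed) = 218/4107 = 0.05308
p₀ = P(outcome | unexposed) = 14/518 = 0.027027
Overall risk P(Y=1) = π·p₁ + (1−π)·p₀ = 0.633×0.05308 + 0.367×0.027027 = 0.043519.
Under exogeneity, PAF = [P(Y=1) − p₀] / P(Y=1).
PAF = (0.043519 − 0.027027) / 0.043519 ≈ 0.3790

PAF ≈ 0.379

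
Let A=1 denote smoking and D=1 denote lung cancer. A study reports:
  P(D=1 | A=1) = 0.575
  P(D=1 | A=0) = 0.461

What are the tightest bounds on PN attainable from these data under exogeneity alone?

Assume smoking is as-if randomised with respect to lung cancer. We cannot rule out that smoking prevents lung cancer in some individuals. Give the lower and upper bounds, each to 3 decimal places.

Let p₁ = 0.575, p₀ = 0.461.
Under exogeneity alone the bounds on PN are max{0,(p₁−p₀)/p₁} ≤ PN ≤ min{1,(1−p₀)/p₁}.
  lower = (p₁ − p₀)/p₁ = 0.114 / 0.575 ≈ 0.1983
  upper = min{1, (1 − p₀)/p₁} = 0.539 / 0.575 ≈ 0.9374

0.198 ≤ PN ≤ 0.937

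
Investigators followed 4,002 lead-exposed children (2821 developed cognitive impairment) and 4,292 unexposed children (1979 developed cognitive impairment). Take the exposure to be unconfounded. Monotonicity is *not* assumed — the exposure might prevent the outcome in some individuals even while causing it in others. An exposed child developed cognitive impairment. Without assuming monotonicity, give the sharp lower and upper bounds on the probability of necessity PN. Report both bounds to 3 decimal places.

p₁ = P(outcome | exposed) = 2821/4002 = 0.7049
p₀ = P(outcome | unexposed) = 1979/4292 = 0.46109
Under exogeneity alone the bounds on PN are max{0,(p₁−p₀)/p₁} ≤ PN ≤ min{1,(1−p₀)/p₁}.
  lower = (p₁ − p₀)/p₁ = 0.24381 / 0.7049 ≈ 0.3459
  upper = min{1, (1 − p₀)/p₁} = 0.53891 / 0.7049 ≈ 0.7645

0.346 ≤ PN ≤ 0.765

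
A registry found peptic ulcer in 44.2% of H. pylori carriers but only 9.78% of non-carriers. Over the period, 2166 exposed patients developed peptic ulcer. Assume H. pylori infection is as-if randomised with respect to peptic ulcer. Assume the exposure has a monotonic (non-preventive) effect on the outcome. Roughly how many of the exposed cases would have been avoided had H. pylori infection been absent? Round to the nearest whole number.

about 1687 cases

p₁ = 0.442, p₀ = 0.0978.
PN = (p₁ − p₀)/p₁ = (0.442 − 0.0978) / 0.442 ≈ 0.77873.
Attributable cases ≈ PN × (exposed cases) = 0.77873 × 2166 ≈ 1686.74.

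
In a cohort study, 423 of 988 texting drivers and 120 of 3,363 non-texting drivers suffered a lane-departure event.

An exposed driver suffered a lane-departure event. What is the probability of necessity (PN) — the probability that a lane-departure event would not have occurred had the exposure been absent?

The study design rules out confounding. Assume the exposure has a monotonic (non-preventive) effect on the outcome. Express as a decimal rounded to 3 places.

PN ≈ 0.917

p₁ = P(outcome | exposed) = 423/988 = 0.42814
p₀ = P(outcome | unexposed) = 120/3363 = 0.035682
Under exogeneity and monotonicity, PN = (p₁ − p₀) / p₁.
PN = (0.42814 − 0.035682) / 0.42814 = 0.39246 / 0.42814 ≈ 0.9167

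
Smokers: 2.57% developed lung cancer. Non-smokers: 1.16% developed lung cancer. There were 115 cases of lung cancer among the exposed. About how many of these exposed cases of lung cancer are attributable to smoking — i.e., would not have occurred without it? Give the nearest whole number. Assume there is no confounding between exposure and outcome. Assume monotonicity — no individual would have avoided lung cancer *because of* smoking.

about 63 cases

p₁ = 0.0257, p₀ = 0.0116.
PN = (p₁ − p₀)/p₁ = (0.0257 − 0.0116) / 0.0257 ≈ 0.54864.
Attributable cases ≈ PN × (exposed cases) = 0.54864 × 115 ≈ 63.09.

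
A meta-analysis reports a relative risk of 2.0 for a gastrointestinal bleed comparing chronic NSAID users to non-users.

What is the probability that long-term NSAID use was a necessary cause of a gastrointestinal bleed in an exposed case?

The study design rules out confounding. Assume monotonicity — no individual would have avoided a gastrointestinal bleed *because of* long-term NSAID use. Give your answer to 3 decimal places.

PN ≈ 0.500

Under exogeneity and monotonicity, PN = (RR − 1) / RR = 1 − 1/RR.
PN = (2.0 − 1) / 2.0 = 1 / 2.0 ≈ 0.5000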